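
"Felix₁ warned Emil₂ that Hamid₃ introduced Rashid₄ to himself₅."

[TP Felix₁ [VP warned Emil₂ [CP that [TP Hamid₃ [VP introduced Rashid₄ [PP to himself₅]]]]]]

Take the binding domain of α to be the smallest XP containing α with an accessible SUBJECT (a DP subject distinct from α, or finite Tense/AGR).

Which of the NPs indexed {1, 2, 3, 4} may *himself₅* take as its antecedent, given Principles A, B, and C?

*himself* is an anaphor, so Principle A applies: it must be bound in its binding domain.
Binding domain of *himself₅*: the embedded TP, whose subject is Hamid₃.
*Felix₁* c-commands the anaphor but is outside its binding domain → cannot satisfy Principle A.
*Emil₂* c-commands the anaphor but is outside its binding domain → cannot satisfy Principle A.
*Hamid₃* c-commands the anaphor within its binding domain → licit binder.
*Rashid₄* c-commands the anaphor within its binding domain → licit binder.

{3, 4}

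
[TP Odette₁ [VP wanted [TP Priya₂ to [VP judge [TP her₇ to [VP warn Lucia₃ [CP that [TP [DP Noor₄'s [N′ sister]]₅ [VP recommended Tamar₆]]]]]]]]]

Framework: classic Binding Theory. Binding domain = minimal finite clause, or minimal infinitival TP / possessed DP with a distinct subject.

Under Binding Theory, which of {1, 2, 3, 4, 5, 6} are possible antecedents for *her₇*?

{1}

*her* is a pronoun, so Principle B applies: it must be free in its binding domain.
Binding domain of *her₇*: the embedded TP, whose subject is Priya₂.
*Odette₁* c-commands the pronoun but from outside its binding domain, and is not c-commanded by it → coindexation permitted.
*Priya₂* c-commands the pronoun within its binding domain → coindexation would violate Principle B.
*Lucia₃*: the pronoun c-commands this R-expression → coindexation would violate Principle C on *Lucia₃*.
*Noor₄*: the pronoun c-commands this R-expression → coindexation would violate Principle C on *Noor₄*.
*[Noor₄'s sister]₅*: the pronoun c-commands this R-expression → coindexation would violate Principle C on *[Noor₄'s sister]₅*.
*Tamar₆*: the pronoun c-commands this R-expression → coindexation would violate Principle C on *Tamar₆*.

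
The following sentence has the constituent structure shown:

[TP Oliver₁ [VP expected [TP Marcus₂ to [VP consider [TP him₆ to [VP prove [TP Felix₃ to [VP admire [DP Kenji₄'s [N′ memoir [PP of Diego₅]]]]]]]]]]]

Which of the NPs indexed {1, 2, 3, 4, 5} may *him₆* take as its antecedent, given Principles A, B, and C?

{1}

*him* is a pronoun, so Principle B applies: it must be free in its binding domain.
Binding domain of *him₆*: the embedded TP, whose subject is Marcus₂.
*Oliver₁* c-commands the pronoun but from outside its binding domain, and is not c-commanded by it → coindexation permitted.
*Marcus₂* c-commands the pronoun within its binding domain → coindexation would violate Principle B.
*Felix₃*: the pronoun c-commands this R-expression → coindexation would violate Principle C on *Felix₃*.
*Kenji₄*: the pronoun c-commands this R-expression → coindexation would violate Principle C on *Kenji₄*.
*Diego₅*: the pronoun c-commands this R-expression → coindexation would violate Principle C on *Diego₅*.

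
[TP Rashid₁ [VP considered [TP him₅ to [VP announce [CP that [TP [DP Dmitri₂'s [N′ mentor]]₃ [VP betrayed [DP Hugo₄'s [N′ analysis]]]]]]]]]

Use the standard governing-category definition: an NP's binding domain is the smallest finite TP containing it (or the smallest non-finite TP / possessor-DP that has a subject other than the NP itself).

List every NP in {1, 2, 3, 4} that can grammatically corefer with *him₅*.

*him* is a pronoun, so Principle B applies: it must be free in its binding domain.
Binding domain of *him₅*: the matrix TP, whose subject is Rashid₁.
*Rashid₁* c-commands the pronoun within its binding domain → coindexation would violate Principle B.
*Dmitri₂*: the pronoun c-commands this R-expression → coindexation would violate Principle C on *Dmitri₂*.
*[Dmitri₂'s mentor]₃*: the pronoun c-commands this R-expression → coindexation would violate Principle C on *[Dmitri₂'s mentor]₃*.
*Hugo₄*: the pronoun c-commands this R-expression → coindexation would violate Principle C on *Hugo₄*.

none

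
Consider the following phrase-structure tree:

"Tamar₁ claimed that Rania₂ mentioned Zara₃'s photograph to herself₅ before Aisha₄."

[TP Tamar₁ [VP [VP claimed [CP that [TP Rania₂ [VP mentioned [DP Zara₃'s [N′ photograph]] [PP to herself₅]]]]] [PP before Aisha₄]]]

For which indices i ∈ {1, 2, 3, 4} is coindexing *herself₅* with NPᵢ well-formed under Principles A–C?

{2}

*herself* is an anaphor, so Principle A applies: it must be bound in its binding domain.
Binding domain of *herself₅*: the embedded TP, whose subject is Rania₂.
*Tamar₁* c-commands the anaphor but is outside its binding domain → cannot satisfy Principle A.
*Rania₂* c-commands the anaphor within its binding domain → licit binder.
*Zara₃* does not c-command the anaphor → cannot bind it.
*Aisha₄* does not c-command the anaphor → cannot bind it.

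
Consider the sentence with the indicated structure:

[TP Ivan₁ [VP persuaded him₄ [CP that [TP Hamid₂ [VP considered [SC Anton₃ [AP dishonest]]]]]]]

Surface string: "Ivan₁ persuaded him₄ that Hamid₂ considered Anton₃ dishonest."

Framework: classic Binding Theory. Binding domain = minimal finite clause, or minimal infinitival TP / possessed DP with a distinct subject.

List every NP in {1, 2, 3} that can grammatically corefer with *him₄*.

*him* is a pronoun, so Principle B applies: it must be free in its binding domain.
Binding domain of *him₄*: the matrix TP, whose subject is Ivan₁.
*Ivan₁* c-commands the pronoun within its binding domain → coindexation would violate Principle B.
*Hamid₂*: the pronoun c-commands this R-expression → coindexation would violate Principle C on *Hamid₂*.
*Anton₃*: the pronoun c-commands this R-expression → coindexation would violate Principle C on *Anton₃*.

none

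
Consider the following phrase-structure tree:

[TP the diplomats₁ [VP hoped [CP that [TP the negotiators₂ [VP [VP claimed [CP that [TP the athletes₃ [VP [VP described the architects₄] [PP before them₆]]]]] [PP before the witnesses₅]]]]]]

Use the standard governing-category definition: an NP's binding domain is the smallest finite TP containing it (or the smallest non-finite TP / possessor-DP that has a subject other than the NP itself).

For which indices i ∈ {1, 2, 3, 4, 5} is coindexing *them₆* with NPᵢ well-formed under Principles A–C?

*them* is a pronoun, so Principle B applies: it must be free in its binding domain.
Binding domain of *them₆*: the embedded TP, whose subject is the athletes₃.
*the diplomats₁* c-commands the pronoun but from outside its binding domain, and is not c-commanded by it → coindexation permitted.
*the negotiators₂* c-commands the pronoun but from outside its binding domain, and is not c-commanded by it → coindexation permitted.
*the athletes₃* c-commands the pronoun within its binding domain → coindexation would violate Principle B.
*the architects₄* and the pronoun do not c-command one another → neither Principle B nor Principle C is at stake; coindexation permitted.
*the witnesses₅* and the pronoun do not c-command one another → neither Principle B nor Principle C is at stake; coindexation permitted.

{1, 2, 4, 5}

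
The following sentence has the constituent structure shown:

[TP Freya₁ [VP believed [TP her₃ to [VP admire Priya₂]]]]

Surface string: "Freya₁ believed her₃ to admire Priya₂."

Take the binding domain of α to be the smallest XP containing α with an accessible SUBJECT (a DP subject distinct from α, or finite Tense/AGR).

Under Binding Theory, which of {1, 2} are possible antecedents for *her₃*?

none

*her* is a pronoun, so Principle B applies: it must be free in its binding domain.
Binding domain of *her₃*: the matrix TP, whose subject is Freya₁.
*Freya₁* c-commands the pronoun within its binding domain → coindexation would violate Principle B.
*Priya₂*: the pronoun c-commands this R-expression → coindexation would violate Principle C on *Priya₂*.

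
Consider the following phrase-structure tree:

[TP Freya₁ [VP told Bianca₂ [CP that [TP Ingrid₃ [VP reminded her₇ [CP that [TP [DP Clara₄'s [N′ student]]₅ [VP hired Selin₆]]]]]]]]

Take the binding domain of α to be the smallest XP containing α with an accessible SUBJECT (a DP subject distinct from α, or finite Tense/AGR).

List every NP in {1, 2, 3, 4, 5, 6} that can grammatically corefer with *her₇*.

*her* is a pronoun, so Principle B applies: it must be free in its binding domain.
Binding domain of *her₇*: the embedded TP, whose subject is Ingrid₃.
*Freya₁* c-commands the pronoun but from outside its binding domain, and is not c-commanded by it → coindexation permitted.
*Bianca₂* c-commands the pronoun but from outside its binding domain, and is not c-commanded by it → coindexation permitted.
*Ingrid₃* c-commands the pronoun within its binding domain → coindexation would violate Principle B.
*Clara₄*: the pronoun c-commands this R-expression → coindexation would violate Principle C on *Clara₄*.
*[Clara₄'s student]₅*: the pronoun c-commands this R-expression → coindexation would violate Principle C on *[Clara₄'s student]₅*.
*Selin₆*: the pronoun c-commands this R-expression → coindexation would violate Principle C on *Selin₆*.

{1, 2}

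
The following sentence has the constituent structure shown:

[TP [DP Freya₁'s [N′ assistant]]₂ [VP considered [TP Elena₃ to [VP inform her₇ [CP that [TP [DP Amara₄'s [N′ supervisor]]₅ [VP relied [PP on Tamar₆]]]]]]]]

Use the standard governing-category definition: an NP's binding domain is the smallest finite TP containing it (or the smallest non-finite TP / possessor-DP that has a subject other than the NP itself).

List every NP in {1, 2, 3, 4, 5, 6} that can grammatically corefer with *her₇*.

*her* is a pronoun, so Principle B applies: it must be free in its binding domain.
Binding domain of *her₇*: the embedded TP, whose subject is Elena₃.
*Freya₁* and the pronoun do not c-command one another → neither Principle B nor Principle C is at stake; coindexation permitted.
*[Freya₁'s assistant]₂* c-commands the pronoun but from outside its binding domain, and is not c-commanded by it → coindexation permitted.
*Elena₃* c-commands the pronoun within its binding domain → coindexation would violate Principle B.
*Amara₄*: the pronoun c-commands this R-expression → coindexation would violate Principle C on *Amara₄*.
*[Amara₄'s supervisor]₅*: the pronoun c-commands this R-expression → coindexation would violate Principle C on *[Amara₄'s supervisor]₅*.
*Tamar₆*: the pronoun c-commands this R-expression → coindexation would violate Principle C on *Tamar₆*.

{1, 2}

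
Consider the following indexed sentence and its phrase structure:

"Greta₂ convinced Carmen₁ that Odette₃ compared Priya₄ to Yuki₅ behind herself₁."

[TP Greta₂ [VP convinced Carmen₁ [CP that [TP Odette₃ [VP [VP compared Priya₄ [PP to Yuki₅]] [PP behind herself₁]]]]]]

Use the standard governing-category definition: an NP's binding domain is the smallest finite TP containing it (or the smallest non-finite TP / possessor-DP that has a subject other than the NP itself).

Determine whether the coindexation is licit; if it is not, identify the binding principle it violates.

Principle A

The two coindexed NPs are *Carmen₁* and *herself₁*.
*herself₁* is an anaphor. Principle A requires it to be bound within its binding domain — the embedded TP, whose subject is Odette₃.
Within that domain it is c-commanded by *Odette₃*, which does not share its index.
*Carmen₁* does c-command the anaphor, but from outside its binding domain.
The anaphor is unbound in its domain → Principle A violation.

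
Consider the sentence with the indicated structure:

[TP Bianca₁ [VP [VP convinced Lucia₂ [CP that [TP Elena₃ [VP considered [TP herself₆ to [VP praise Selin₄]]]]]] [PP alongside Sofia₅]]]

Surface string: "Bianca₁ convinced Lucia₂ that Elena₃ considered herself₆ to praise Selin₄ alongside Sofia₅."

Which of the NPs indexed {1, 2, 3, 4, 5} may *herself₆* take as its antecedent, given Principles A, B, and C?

{3}

*herself* is an anaphor, so Principle A applies: it must be bound in its binding domain.
Binding domain of *herself₆*: the embedded TP, whose subject is Elena₃.
*Bianca₁* c-commands the anaphor but is outside its binding domain → cannot satisfy Principle A.
*Lucia₂* c-commands the anaphor but is outside its binding domain → cannot satisfy Principle A.
*Elena₃* c-commands the anaphor within its binding domain → licit binder.
*Selin₄* does not c-command the anaphor → cannot bind it.
*Sofia₅* does not c-command the anaphor → cannot bind it.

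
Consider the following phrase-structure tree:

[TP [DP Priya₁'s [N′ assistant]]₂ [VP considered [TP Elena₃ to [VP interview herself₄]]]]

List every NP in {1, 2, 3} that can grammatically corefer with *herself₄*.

*herself* is an anaphor, so Principle A applies: it must be bound in its binding domain.
Binding domain of *herself₄*: the embedded TP, whose subject is Elena₃.
*Priya₁* does not c-command the anaphor → cannot bind it.
*[Priya₁'s assistant]₂* c-commands the anaphor but is outside its binding domain → cannot satisfy Principle A.
*Elena₃* c-commands the anaphor within its binding domain → licit binder.

{3}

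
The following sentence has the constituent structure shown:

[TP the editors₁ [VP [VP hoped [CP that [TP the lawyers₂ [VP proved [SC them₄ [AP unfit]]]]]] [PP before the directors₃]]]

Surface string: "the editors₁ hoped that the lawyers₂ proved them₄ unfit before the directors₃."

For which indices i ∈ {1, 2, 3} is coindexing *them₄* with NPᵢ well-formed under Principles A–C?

*them* is a pronoun, so Principle B applies: it must be free in its binding domain.
Binding domain of *them₄*: the embedded TP, whose subject is the lawyers₂.
*the editors₁* c-commands the pronoun but from outside its binding domain, and is not c-commanded by it → coindexation permitted.
*the lawyers₂* c-commands the pronoun within its binding domain → coindexation would violate Principle B.
*the directors₃* and the pronoun do not c-command one another → neither Principle B nor Principle C is at stake; coindexation permitted.

{1, 3}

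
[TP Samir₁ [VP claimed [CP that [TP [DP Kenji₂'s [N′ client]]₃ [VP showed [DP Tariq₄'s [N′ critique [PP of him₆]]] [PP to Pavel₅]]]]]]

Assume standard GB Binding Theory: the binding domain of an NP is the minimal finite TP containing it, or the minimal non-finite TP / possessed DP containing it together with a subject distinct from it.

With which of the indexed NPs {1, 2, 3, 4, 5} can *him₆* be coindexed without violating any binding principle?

*him* is a pronoun, so Principle B applies: it must be free in its binding domain.
Binding domain of *him₆*: the possessed DP, whose subject is Tariq₄.
*Samir₁* c-commands the pronoun but from outside its binding domain, and is not c-commanded by it → coindexation permitted.
*Kenji₂* and the pronoun do not c-command one another → neither Principle B nor Principle C is at stake; coindexation permitted.
*[Kenji₂'s client]₃* c-commands the pronoun but from outside its binding domain, and is not c-commanded by it → coindexation permitted.
*Tariq₄* c-commands the pronoun within its binding domain → coindexation would violate Principle B.
*Pavel₅* and the pronoun do not c-command one another → neither Principle B nor Principle C is at stake; coindexation permitted.

{1, 2, 3, 5}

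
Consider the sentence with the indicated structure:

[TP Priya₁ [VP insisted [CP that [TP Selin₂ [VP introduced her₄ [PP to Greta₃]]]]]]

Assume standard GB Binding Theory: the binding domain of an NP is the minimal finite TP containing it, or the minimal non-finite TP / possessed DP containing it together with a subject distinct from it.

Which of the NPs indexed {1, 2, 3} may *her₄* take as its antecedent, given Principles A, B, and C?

{1}

*her* is a pronoun, so Principle B applies: it must be free in its binding domain.
Binding domain of *her₄*: the embedded TP, whose subject is Selin₂.
*Priya₁* c-commands the pronoun but from outside its binding domain, and is not c-commanded by it → coindexation permitted.
*Selin₂* c-commands the pronoun within its binding domain → coindexation would violate Principle B.
*Greta₃*: the pronoun c-commands this R-expression → coindexation would violate Principle C on *Greta₃*.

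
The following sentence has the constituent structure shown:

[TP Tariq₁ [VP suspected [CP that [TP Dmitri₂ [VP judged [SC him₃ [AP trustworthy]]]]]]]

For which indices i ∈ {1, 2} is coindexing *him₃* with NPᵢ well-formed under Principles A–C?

*him* is a pronoun, so Principle B applies: it must be free in its binding domain.
Binding domain of *him₃*: the embedded TP, whose subject is Dmitri₂.
*Tariq₁* c-commands the pronoun but from outside its binding domain, and is not c-commanded by it → coindexation permitted.
*Dmitri₂* c-commands the pronoun within its binding domain → coindexation would violate Principle B.

{1}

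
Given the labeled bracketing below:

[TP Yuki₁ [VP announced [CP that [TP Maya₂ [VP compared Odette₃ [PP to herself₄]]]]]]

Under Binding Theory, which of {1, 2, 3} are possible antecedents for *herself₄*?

*herself* is an anaphor, so Principle A applies: it must be bound in its binding domain.
Binding domain of *herself₄*: the embedded TP, whose subject is Maya₂.
*Yuki₁* c-commands the anaphor but is outside its binding domain → cannot satisfy Principle A.
*Maya₂* c-commands the anaphor within its binding domain → licit binder.
*Odette₃* c-commands the anaphor within its binding domain → licit binder.

{2, 3}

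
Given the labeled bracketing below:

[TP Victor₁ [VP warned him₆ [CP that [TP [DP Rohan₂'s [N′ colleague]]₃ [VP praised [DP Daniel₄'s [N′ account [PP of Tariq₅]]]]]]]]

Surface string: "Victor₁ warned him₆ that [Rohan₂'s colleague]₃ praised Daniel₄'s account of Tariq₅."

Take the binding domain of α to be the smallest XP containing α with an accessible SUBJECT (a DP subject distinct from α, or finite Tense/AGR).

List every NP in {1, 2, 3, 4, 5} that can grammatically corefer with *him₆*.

*him* is a pronoun, so Principle B applies: it must be free in its binding domain.
Binding domain of *him₆*: the matrix TP, whose subject is Victor₁.
*Victor₁* c-commands the pronoun within its binding domain → coindexation would violate Principle B.
*Rohan₂*: the pronoun c-commands this R-expression → coindexation would violate Principle C on *Rohan₂*.
*[Rohan₂'s colleague]₃*: the pronoun c-commands this R-expression → coindexation would violate Principle C on *[Rohan₂'s colleague]₃*.
*Daniel₄*: the pronoun c-commands this R-expression → coindexation would violate Principle C on *Daniel₄*.
*Tariq₅*: the pronoun c-commands this R-expression → coindexation would violate Principle C on *Tariq₅*.

none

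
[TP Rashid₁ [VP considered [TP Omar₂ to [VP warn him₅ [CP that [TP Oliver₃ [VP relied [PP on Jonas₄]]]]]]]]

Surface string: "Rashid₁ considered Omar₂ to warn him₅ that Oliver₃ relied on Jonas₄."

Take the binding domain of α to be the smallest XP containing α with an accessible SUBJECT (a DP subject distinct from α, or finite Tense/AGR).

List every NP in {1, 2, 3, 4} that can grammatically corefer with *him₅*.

{1}

*him* is a pronoun, so Principle B applies: it must be free in its binding domain.
Binding domain of *him₅*: the embedded TP, whose subject is Omar₂.
*Rashid₁* c-commands the pronoun but from outside its binding domain, and is not c-commanded by it → coindexation permitted.
*Omar₂* c-commands the pronoun within its binding domain → coindexation would violate Principle B.
*Oliver₃*: the pronoun c-commands this R-expression → coindexation would violate Principle C on *Oliver₃*.
*Jonas₄*: the pronoun c-commands this R-expression → coindexation would violate Principle C on *Jonas₄*.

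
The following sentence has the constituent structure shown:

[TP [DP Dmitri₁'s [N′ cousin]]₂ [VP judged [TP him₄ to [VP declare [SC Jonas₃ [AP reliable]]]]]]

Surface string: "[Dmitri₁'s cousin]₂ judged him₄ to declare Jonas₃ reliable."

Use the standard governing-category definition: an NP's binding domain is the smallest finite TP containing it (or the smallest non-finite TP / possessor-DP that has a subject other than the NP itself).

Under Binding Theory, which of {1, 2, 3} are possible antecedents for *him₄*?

{1}

*him* is a pronoun, so Principle B applies: it must be free in its binding domain.
Binding domain of *him₄*: the matrix TP, whose subject is [Dmitri₁'s cousin]₂.
*Dmitri₁* and the pronoun do not c-command one another → neither Principle B nor Principle C is at stake; coindexation permitted.
*[Dmitri₁'s cousin]₂* c-commands the pronoun within its binding domain → coindexation would violate Principle B.
*Jonas₃*: the pronoun c-commands this R-expression → coindexation would violate Principle C on *Jonas₃*.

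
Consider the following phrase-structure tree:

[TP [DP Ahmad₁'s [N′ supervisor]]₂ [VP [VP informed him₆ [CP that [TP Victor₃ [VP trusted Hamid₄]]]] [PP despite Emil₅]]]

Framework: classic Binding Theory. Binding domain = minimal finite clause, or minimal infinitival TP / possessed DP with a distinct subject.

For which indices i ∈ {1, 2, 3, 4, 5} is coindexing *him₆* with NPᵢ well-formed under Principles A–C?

*him* is a pronoun, so Principle B applies: it must be free in its binding domain.
Binding domain of *him₆*: the matrix TP, whose subject is [Ahmad₁'s supervisor]₂.
*Ahmad₁* and the pronoun do not c-command one another → neither Principle B nor Principle C is at stake; coindexation permitted.
*[Ahmad₁'s supervisor]₂* c-commands the pronoun within its binding domain → coindexation would violate Principle B.
*Victor₃*: the pronoun c-commands this R-expression → coindexation would violate Principle C on *Victor₃*.
*Hamid₄*: the pronoun c-commands this R-expression → coindexation would violate Principle C on *Hamid₄*.
*Emil₅* and the pronoun do not c-command one another → neither Principle B nor Principle C is at stake; coindexation permitted.

{1, 5}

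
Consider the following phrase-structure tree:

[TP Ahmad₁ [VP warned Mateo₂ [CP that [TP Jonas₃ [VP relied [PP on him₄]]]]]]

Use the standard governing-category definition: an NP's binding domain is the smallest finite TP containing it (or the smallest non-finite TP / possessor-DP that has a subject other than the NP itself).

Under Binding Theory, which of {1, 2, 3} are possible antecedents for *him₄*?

*him* is a pronoun, so Principle B applies: it must be free in its binding domain.
Binding domain of *him₄*: the embedded TP, whose subject is Jonas₃.
*Ahmad₁* c-commands the pronoun but from outside its binding domain, and is not c-commanded by it → coindexation permitted.
*Mateo₂* c-commands the pronoun but from outside its binding domain, and is not c-commanded by it → coindexation permitted.
*Jonas₃* c-commands the pronoun within its binding domain → coindexation would violate Principle B.

{1, 2}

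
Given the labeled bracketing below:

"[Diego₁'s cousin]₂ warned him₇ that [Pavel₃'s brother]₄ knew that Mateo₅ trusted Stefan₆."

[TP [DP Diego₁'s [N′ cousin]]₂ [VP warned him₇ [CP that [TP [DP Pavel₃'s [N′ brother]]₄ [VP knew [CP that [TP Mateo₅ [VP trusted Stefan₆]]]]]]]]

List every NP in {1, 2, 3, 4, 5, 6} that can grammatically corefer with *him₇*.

{1}

*him* is a pronoun, so Principle B applies: it must be free in its binding domain.
Binding domain of *him₇*: the matrix TP, whose subject is [Diego₁'s cousin]₂.
*Diego₁* and the pronoun do not c-command one another → neither Principle B nor Principle C is at stake; coindexation permitted.
*[Diego₁'s cousin]₂* c-commands the pronoun within its binding domain → coindexation would violate Principle B.
*Pavel₃*: the pronoun c-commands this R-expression → coindexation would violate Principle C on *Pavel₃*.
*[Pavel₃'s brother]₄*: the pronoun c-commands this R-expression → coindexation would violate Principle C on *[Pavel₃'s brother]₄*.
*Mateo₅*: the pronoun c-commands this R-expression → coindexation would violate Principle C on *Mateo₅*.
*Stefan₆*: the pronoun c-commands this R-expression → coindexation would violate Principle C on *Stefan₆*.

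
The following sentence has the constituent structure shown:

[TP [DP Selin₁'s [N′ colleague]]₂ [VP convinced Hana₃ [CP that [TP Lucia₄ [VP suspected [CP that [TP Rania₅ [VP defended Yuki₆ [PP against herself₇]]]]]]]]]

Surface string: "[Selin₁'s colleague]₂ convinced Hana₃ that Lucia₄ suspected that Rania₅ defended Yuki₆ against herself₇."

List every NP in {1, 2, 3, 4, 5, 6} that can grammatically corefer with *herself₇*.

{5, 6}

*herself* is an anaphor, so Principle A applies: it must be bound in its binding domain.
Binding domain of *herself₇*: the embedded TP, whose subject is Rania₅.
*Selin₁* does not c-command the anaphor → cannot bind it.
*[Selin₁'s colleague]₂* c-commands the anaphor but is outside its binding domain → cannot satisfy Principle A.
*Hana₃* c-commands the anaphor but is outside its binding domain → cannot satisfy Principle A.
*Lucia₄* c-commands the anaphor but is outside its binding domain → cannot satisfy Principle A.
*Rania₅* c-commands the anaphor within its binding domain → licit binder.
*Yuki₆* c-commands the anaphor within its binding domain → licit binder.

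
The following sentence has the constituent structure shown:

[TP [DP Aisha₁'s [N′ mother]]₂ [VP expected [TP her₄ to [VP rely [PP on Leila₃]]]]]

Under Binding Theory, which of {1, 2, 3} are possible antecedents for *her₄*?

*her* is a pronoun, so Principle B applies: it must be free in its binding domain.
Binding domain of *her₄*: the matrix TP, whose subject is [Aisha₁'s mother]₂.
*Aisha₁* and the pronoun do not c-command one another → neither Principle B nor Principle C is at stake; coindexation permitted.
*[Aisha₁'s mother]₂* c-commands the pronoun within its binding domain → coindexation would violate Principle B.
*Leila₃*: the pronoun c-commands this R-expression → coindexation would violate Principle C on *Leila₃*.

{1}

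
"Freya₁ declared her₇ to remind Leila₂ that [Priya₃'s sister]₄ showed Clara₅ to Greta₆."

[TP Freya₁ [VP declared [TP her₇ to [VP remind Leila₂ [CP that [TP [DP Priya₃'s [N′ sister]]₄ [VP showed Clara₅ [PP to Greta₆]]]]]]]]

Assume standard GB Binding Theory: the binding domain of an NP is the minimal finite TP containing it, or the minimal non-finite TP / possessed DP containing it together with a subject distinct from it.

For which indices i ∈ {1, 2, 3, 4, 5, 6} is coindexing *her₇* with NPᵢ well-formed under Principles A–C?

*her* is a pronoun, so Principle B applies: it must be free in its binding domain.
Binding domain of *her₇*: the matrix TP, whose subject is Freya₁.
*Freya₁* c-commands the pronoun within its binding domain → coindexation would violate Principle B.
*Leila₂*: the pronoun c-commands this R-expression → coindexation would violate Principle C on *Leila₂*.
*Priya₃*: the pronoun c-commands this R-expression → coindexation would violate Principle C on *Priya₃*.
*[Priya₃'s sister]₄*: the pronoun c-commands this R-expression → coindexation would violate Principle C on *[Priya₃'s sister]₄*.
*Clara₅*: the pronoun c-commands this R-expression → coindexation would violate Principle C on *Clara₅*.
*Greta₆*: the pronoun c-commands this R-expression → coindexation would violate Principle C on *Greta₆*.

none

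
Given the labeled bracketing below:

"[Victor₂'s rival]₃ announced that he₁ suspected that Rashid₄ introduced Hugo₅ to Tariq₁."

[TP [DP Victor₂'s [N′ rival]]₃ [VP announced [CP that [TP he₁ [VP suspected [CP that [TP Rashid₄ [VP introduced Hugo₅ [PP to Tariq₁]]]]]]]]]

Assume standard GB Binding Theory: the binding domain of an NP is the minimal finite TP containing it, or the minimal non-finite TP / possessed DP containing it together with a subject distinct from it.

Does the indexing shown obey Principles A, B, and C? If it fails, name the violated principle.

Principle C

The two coindexed NPs are *he₁* and *Tariq₁*.
*Tariq₁* is an R-expression. Principle C requires it to be free everywhere.
*he₁* c-commands it and carries the same index.
The R-expression is bound → Principle C violation.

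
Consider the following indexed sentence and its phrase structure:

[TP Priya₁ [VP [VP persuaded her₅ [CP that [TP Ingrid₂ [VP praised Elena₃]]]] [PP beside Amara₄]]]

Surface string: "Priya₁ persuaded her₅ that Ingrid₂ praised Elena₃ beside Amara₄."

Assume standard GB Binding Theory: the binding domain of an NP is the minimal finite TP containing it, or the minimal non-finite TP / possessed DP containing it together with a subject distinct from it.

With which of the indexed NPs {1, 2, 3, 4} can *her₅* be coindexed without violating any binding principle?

{4}

*her* is a pronoun, so Principle B applies: it must be free in its binding domain.
Binding domain of *her₅*: the matrix TP, whose subject is Priya₁.
*Priya₁* c-commands the pronoun within its binding domain → coindexation would violate Principle B.
*Ingrid₂*: the pronoun c-commands this R-expression → coindexation would violate Principle C on *Ingrid₂*.
*Elena₃*: the pronoun c-commands this R-expression → coindexation would violate Principle C on *Elena₃*.
*Amara₄* and the pronoun do not c-command one another → neither Principle B nor Principle C is at stake; coindexation permitted.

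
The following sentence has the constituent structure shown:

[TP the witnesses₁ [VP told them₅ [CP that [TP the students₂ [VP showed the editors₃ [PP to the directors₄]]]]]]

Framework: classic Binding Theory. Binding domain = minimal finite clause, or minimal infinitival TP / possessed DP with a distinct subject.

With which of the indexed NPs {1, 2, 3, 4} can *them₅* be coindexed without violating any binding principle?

*them* is a pronoun, so Principle B applies: it must be free in its binding domain.
Binding domain of *them₅*: the matrix TP, whose subject is the witnesses₁.
*the witnesses₁* c-commands the pronoun within its binding domain → coindexation would violate Principle B.
*the students₂*: the pronoun c-commands this R-expression → coindexation would violate Principle C on *the students₂*.
*the editors₃*: the pronoun c-commands this R-expression → coindexation would violate Principle C on *the editors₃*.
*the directors₄*: the pronoun c-commands this R-expression → coindexation would violate Principle C on *the directors₄*.

none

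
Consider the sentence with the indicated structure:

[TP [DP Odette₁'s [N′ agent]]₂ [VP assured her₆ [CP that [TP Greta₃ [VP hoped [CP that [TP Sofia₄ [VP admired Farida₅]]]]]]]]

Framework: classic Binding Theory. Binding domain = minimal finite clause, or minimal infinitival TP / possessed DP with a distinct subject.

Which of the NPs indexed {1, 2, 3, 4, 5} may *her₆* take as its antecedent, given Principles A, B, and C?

{1}

*her* is a pronoun, so Principle B applies: it must be free in its binding domain.
Binding domain of *her₆*: the matrix TP, whose subject is [Odette₁'s agent]₂.
*Odette₁* and the pronoun do not c-command one another → neither Principle B nor Principle C is at stake; coindexation permitted.
*[Odette₁'s agent]₂* c-commands the pronoun within its binding domain → coindexation would violate Principle B.
*Greta₃*: the pronoun c-commands this R-expression → coindexation would violate Principle C on *Greta₃*.
*Sofia₄*: the pronoun c-commands this R-expression → coindexation would violate Principle C on *Sofia₄*.
*Farida₅*: the pronoun c-commands this R-expression → coindexation would violate Principle C on *Farida₅*.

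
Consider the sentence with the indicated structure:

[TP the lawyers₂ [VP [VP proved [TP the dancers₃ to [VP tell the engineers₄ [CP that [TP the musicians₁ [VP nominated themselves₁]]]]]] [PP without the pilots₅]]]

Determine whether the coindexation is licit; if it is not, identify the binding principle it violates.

grammatical

The two coindexed NPs are *the musicians₁* and *themselves₁*.
*themselves₁* is an anaphor; its binding domain is the embedded TP, whose subject is the musicians₁. *the musicians₁* c-commands it within that domain and shares its index, so Principle A is satisfied.
*the musicians₁* is an R-expression; *themselves₁* does not c-command it, and no other NP shares its index, so Principle C is satisfied.
All principles are respected.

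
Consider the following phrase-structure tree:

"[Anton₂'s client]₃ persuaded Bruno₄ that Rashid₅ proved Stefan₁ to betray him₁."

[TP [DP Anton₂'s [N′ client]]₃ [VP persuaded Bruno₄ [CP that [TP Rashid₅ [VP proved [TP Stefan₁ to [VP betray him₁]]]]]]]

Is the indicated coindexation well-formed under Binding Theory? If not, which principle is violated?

The two coindexed NPs are *Stefan₁* and *him₁*.
*him₁* is a pronoun. Its binding domain is the embedded TP, whose subject is Stefan₁.
*Stefan₁* c-commands it within that domain and carries the same index.
The pronoun is locally bound → Principle B violation.

Principle B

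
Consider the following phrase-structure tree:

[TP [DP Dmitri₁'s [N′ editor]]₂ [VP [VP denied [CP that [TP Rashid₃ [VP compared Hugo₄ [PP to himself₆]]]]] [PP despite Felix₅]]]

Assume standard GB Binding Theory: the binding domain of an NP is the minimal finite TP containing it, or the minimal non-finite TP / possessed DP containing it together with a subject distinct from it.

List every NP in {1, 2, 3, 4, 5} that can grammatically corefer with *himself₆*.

{3, 4}

*himself* is an anaphor, so Principle A applies: it must be bound in its binding domain.
Binding domain of *himself₆*: the embedded TP, whose subject is Rashid₃.
*Dmitri₁* does not c-command the anaphor → cannot bind it.
*[Dmitri₁'s editor]₂* c-commands the anaphor but is outside its binding domain → cannot satisfy Principle A.
*Rashid₃* c-commands the anaphor within its binding domain → licit binder.
*Hugo₄* c-commands the anaphor within its binding domain → licit binder.
*Felix₅* does not c-command the anaphor → cannot bind it.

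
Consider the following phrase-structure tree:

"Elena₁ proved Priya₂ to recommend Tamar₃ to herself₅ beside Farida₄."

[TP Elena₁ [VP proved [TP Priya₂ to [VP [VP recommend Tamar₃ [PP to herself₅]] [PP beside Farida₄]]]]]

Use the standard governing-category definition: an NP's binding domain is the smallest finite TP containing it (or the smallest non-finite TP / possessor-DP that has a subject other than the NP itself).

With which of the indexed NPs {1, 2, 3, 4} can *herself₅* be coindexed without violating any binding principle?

{2, 3}

*herself* is an anaphor, so Principle A applies: it must be bound in its binding domain.
Binding domain of *herself₅*: the embedded TP, whose subject is Priya₂.
*Elena₁* c-commands the anaphor but is outside its binding domain → cannot satisfy Principle A.
*Priya₂* c-commands the anaphor within its binding domain → licit binder.
*Tamar₃* c-commands the anaphor within its binding domain → licit binder.
*Farida₄* does not c-command the anaphor → cannot bind it.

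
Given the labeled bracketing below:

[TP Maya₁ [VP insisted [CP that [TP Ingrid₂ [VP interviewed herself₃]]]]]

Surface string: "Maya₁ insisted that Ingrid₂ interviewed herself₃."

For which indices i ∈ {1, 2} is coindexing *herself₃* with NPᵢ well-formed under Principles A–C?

{2}

*herself* is an anaphor, so Principle A applies: it must be bound in its binding domain.
Binding domain of *herself₃*: the embedded TP, whose subject is Ingrid₂.
*Maya₁* c-commands the anaphor but is outside its binding domain → cannot satisfy Principle A.
*Ingrid₂* c-commands the anaphor within its binding domain → licit binder.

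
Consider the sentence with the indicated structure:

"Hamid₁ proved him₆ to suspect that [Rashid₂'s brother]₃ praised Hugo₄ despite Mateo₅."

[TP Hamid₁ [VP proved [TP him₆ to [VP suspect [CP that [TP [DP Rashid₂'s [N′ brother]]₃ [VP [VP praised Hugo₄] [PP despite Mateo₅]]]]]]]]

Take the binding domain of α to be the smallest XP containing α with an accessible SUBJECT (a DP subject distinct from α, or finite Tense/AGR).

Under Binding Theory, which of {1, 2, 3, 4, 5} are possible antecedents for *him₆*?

none

*him* is a pronoun, so Principle B applies: it must be free in its binding domain.
Binding domain of *him₆*: the matrix TP, whose subject is Hamid₁.
*Hamid₁* c-commands the pronoun within its binding domain → coindexation would violate Principle B.
*Rashid₂*: the pronoun c-commands this R-expression → coindexation would violate Principle C on *Rashid₂*.
*[Rashid₂'s brother]₃*: the pronoun c-commands this R-expression → coindexation would violate Principle C on *[Rashid₂'s brother]₃*.
*Hugo₄*: the pronoun c-commands this R-expression → coindexation would violate Principle C on *Hugo₄*.
*Mateo₅*: the pronoun c-commands this R-expression → coindexation would violate Principle C on *Mateo₅*.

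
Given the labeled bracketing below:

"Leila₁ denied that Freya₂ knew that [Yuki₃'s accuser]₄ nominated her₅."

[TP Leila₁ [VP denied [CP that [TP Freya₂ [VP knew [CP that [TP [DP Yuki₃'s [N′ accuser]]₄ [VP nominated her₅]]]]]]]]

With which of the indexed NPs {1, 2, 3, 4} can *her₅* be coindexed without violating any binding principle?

{1, 2, 3}

*her* is a pronoun, so Principle B applies: it must be free in its binding domain.
Binding domain of *her₅*: the embedded TP, whose subject is [Yuki₃'s accuser]₄.
*Leila₁* c-commands the pronoun but from outside its binding domain, and is not c-commanded by it → coindexation permitted.
*Freya₂* c-commands the pronoun but from outside its binding domain, and is not c-commanded by it → coindexation permitted.
*Yuki₃* and the pronoun do not c-command one another → neither Principle B nor Principle C is at stake; coindexation permitted.
*[Yuki₃'s accuser]₄* c-commands the pronoun within its binding domain → coindexation would violate Principle B.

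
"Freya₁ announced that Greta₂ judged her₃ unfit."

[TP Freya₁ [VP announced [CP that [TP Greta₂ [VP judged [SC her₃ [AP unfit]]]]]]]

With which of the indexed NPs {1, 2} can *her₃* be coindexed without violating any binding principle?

*her* is a pronoun, so Principle B applies: it must be free in its binding domain.
Binding domain of *her₃*: the embedded TP, whose subject is Greta₂.
*Freya₁* c-commands the pronoun but from outside its binding domain, and is not c-commanded by it → coindexation permitted.
*Greta₂* c-commands the pronoun within its binding domain → coindexation would violate Principle B.

{1}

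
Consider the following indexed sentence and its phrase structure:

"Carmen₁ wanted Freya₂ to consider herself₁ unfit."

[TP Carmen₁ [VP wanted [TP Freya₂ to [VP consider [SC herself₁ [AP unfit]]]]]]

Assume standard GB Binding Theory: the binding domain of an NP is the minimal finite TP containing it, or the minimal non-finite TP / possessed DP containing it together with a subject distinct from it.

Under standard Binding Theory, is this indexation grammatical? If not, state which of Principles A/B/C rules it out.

The two coindexed NPs are *Carmen₁* and *herself₁*.
*herself₁* is an anaphor. Principle A requires it to be bound within its binding domain — the embedded TP, whose subject is Freya₂.
Within that domain it is c-commanded by *Freya₂*, which does not share its index.
*Carmen₁* does c-command the anaphor, but from outside its binding domain.
The anaphor is unbound in its domain → Principle A violation.

Principle A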